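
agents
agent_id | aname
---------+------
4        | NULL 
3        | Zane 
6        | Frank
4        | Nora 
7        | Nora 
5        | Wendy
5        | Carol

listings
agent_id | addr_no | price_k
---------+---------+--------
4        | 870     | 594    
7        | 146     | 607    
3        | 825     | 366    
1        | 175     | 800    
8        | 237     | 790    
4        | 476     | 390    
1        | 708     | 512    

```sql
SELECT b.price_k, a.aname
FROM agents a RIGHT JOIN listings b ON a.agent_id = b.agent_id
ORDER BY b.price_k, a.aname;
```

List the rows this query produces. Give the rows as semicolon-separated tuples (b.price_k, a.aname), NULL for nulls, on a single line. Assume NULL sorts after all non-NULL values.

(366, Zane); (390, Nora); (390, NULL); (512, NULL); (594, Nora); (594, NULL); (607, Nora); (790, NULL); (800, NULL)

RIGHT JOIN keeps every row from `listings`; unmatched rows get NULL for `agents`'s columns.
Matching on a.agent_id = b.agent_id.
Matched pairs: 6; unmatched b rows kept: 3.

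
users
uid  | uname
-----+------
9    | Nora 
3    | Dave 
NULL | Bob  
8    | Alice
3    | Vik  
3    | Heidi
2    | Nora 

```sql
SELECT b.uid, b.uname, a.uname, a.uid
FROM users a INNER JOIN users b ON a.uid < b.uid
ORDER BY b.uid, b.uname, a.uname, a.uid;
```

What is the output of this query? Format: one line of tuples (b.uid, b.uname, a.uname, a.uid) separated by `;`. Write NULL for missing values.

INNER JOIN keeps only pairs where the ON condition holds.
Matching on a.uid < b.uid. A NULL in a compared column never satisfies the condition.
- a (uid=9) has no partner → excluded.
- a (uid=3) pairs with 2 row(s) of b.
- a (uid=NULL) has no partner → excluded.
- a (uid=8) pairs with 1 row(s) of b.
- a (uid=3) pairs with 2 row(s) of b.
- a (uid=3) pairs with 2 row(s) of b.
- a (uid=2) pairs with 5 row(s) of b.

(3, Dave, Nora, 2); (3, Heidi, Nora, 2); (3, Vik, Nora, 2); (8, Alice, Dave, 3); (8, Alice, Heidi, 3); (8, Alice, Nora, 2); (8, Alice, Vik, 3); (9, Nora, Alice, 8); (9, Nora, Dave, 3); (9, Nora, Heidi, 3); (9, Nora, Nora, 2); (9, Nora, Vik, 3)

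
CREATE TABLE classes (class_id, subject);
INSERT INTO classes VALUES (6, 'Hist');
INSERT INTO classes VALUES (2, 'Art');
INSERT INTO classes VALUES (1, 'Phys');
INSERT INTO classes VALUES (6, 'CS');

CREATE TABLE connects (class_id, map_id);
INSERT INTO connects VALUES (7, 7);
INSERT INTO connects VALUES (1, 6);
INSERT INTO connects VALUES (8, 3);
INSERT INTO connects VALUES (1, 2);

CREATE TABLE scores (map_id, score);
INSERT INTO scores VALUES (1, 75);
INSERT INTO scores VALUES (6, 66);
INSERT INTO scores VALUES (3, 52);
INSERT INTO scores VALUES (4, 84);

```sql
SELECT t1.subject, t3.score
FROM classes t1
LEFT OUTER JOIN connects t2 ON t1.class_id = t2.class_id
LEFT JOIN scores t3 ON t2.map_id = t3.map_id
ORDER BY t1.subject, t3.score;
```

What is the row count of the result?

Step 1 — t1 LEFT JOIN t2 on class_id → 5 row(s).
Then LEFT JOIN `scores t3` on map_id: each of those 5 rows is kept; rows whose t2.map_id has no match in t3 get NULL for t3's columns.
Result: 5 row(s).

5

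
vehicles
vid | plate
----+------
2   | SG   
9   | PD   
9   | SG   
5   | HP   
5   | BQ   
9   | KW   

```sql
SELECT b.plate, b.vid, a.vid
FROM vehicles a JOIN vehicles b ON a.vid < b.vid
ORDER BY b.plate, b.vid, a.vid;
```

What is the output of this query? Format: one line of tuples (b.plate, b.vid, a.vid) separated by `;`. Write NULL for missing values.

(BQ, 5, 2); (HP, 5, 2); (KW, 9, 2); (KW, 9, 5); (KW, 9, 5); (PD, 9, 2); (PD, 9, 5); (PD, 9, 5); (SG, 9, 2); (SG, 9, 5); (SG, 9, 5)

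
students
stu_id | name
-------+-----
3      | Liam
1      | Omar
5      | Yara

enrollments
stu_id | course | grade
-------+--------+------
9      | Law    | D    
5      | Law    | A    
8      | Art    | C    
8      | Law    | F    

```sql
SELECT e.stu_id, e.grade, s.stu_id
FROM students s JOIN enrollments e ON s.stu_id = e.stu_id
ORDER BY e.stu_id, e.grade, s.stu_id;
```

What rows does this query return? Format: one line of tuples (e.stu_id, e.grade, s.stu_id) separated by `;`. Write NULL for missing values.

(5, A, 5)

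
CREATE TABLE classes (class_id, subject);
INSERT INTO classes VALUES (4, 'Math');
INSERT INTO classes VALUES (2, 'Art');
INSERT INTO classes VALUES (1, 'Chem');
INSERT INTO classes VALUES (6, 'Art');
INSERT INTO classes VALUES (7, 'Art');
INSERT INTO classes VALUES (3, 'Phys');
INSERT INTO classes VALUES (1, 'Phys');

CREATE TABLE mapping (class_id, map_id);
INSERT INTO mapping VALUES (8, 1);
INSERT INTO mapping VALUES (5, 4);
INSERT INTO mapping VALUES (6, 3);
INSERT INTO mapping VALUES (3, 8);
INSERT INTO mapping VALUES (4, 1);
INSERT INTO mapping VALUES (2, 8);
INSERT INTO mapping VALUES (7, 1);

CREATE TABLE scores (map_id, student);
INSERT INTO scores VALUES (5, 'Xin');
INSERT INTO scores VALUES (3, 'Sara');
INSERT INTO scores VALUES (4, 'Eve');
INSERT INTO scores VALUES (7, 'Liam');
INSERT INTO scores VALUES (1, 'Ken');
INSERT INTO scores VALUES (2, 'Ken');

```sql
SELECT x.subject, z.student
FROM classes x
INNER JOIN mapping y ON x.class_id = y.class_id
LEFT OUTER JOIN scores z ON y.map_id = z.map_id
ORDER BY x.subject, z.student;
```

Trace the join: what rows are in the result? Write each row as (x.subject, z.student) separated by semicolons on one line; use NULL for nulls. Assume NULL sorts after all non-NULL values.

Step 1 — x INNER JOIN y on class_id → 5 row(s).
Then LEFT JOIN `scores z` on map_id: each of those 5 rows is kept; rows whose y.map_id has no match in z get NULL for z's columns.

(Art, Ken); (Art, Sara); (Art, NULL); (Math, Ken); (Phys, NULL)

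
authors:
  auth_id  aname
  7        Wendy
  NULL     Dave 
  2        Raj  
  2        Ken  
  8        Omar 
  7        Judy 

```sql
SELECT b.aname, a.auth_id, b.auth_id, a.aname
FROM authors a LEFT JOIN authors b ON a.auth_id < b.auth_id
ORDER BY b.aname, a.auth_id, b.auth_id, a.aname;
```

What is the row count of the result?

LEFT JOIN keeps every row from `authors a`; unmatched rows get NULL for `authors b`'s columns.
Matching on a.auth_id < b.auth_id. A NULL in a compared column never satisfies the condition.
- a row (auth_id=7): matches 1 b row(s) → 1 output row(s).
- a row (auth_id=NULL): no match → kept, b columns NULL.
- a row (auth_id=2): matches 3 b row(s) → 3 output row(s).
- a row (auth_id=2): matches 3 b row(s) → 3 output row(s).
- a row (auth_id=8): no match → kept, b columns NULL.
- a row (auth_id=7): matches 1 b row(s) → 1 output row(s).
Total: 8 matched + 2 padded = 10 rows.

10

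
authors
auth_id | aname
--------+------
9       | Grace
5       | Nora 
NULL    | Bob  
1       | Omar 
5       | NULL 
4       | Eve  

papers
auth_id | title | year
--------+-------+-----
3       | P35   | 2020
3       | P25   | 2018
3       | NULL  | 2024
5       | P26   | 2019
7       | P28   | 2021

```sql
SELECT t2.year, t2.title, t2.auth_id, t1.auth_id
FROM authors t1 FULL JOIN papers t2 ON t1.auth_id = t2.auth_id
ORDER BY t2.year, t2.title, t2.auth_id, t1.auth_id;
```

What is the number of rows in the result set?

10

FULL OUTER JOIN keeps every row from both sides; unmatched rows get NULL for the other side's columns.
Matching on t1.auth_id = t2.auth_id. A NULL in a compared column never satisfies the condition.
Matched pairs: 2; unmatched t1 rows kept: 4; unmatched t2 rows kept: 4.
Total: 2 matched + 8 padded = 10 rows.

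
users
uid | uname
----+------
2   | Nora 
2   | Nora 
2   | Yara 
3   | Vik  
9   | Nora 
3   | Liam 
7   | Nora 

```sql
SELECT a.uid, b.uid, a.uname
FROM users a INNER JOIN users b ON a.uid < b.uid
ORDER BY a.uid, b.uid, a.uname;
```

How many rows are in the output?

INNER JOIN keeps only pairs where the ON condition holds.
Matching on a.uid < b.uid.
- a (uid=2) pairs with 4 row(s) of b.
- a (uid=2) pairs with 4 row(s) of b.
- a (uid=2) pairs with 4 row(s) of b.
- a (uid=3) pairs with 2 row(s) of b.
- a (uid=9) has no partner → excluded.
- a (uid=3) pairs with 2 row(s) of b.
- a (uid=7) pairs with 1 row(s) of b.
Total: 17 rows.

17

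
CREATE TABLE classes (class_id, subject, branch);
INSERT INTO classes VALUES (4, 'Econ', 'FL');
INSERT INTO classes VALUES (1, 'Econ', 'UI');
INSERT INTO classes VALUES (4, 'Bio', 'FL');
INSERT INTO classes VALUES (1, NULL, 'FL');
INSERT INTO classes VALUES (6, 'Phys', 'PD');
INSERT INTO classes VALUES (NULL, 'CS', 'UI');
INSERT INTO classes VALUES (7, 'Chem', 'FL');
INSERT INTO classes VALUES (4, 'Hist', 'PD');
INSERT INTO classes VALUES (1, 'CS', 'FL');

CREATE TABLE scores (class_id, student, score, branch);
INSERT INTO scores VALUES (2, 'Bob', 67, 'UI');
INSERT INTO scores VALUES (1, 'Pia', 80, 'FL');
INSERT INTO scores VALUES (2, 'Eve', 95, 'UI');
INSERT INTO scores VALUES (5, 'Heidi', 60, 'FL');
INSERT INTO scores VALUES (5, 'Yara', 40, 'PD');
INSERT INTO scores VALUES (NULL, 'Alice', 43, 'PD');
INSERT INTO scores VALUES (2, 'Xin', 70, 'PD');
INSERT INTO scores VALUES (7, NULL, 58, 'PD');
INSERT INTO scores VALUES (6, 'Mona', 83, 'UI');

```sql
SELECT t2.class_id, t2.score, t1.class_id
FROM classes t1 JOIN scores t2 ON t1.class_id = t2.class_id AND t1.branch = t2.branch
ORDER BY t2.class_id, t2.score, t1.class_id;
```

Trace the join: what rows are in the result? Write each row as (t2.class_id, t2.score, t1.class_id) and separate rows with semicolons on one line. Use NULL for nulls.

INNER JOIN keeps only pairs where the ON condition holds.
Matching on t1.class_id = t2.class_id AND t1.branch = t2.branch. A NULL in a compared column never satisfies the condition.
- class_id=4, branch=FL: no matching t2 row, dropped.
- class_id=1, branch=UI: no matching t2 row, dropped.
- class_id=4, branch=FL: no matching t2 row, dropped.
- class_id=1, branch=FL: 1 matching t2 row(s), so 1 row(s) emitted.
- class_id=6, branch=PD: no matching t2 row, dropped.
- class_id=NULL, branch=UI: no matching t2 row, dropped.
- class_id=7, branch=FL: no matching t2 row, dropped.
- class_id=4, branch=PD: no matching t2 row, dropped.
- class_id=1, branch=FL: 1 matching t2 row(s), so 1 row(s) emitted.
After projecting and ordering:
t2.class_id | t2.score | t1.class_id
1 | 80 | 1
1 | 80 | 1

(1, 80, 1); (1, 80, 1)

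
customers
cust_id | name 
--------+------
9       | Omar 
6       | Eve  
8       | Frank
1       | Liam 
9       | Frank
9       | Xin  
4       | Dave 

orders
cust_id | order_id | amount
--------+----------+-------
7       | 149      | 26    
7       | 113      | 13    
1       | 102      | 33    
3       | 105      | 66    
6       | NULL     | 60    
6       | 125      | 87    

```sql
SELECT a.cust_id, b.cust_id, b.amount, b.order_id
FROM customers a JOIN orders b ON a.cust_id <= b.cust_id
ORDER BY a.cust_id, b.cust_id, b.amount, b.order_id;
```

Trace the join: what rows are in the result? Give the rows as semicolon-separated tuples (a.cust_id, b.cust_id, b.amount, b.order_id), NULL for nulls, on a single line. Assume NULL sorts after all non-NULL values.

(1, 1, 33, 102); (1, 3, 66, 105); (1, 6, 60, NULL); (1, 6, 87, 125); (1, 7, 13, 113); (1, 7, 26, 149); (4, 6, 60, NULL); (4, 6, 87, 125); (4, 7, 13, 113); (4, 7, 26, 149); (6, 6, 60, NULL); (6, 6, 87, 125); (6, 7, 13, 113); (6, 7, 26, 149)

INNER JOIN keeps only pairs where the ON condition holds.
Matching on a.cust_id <= b.cust_id.
Matched pairs: 14.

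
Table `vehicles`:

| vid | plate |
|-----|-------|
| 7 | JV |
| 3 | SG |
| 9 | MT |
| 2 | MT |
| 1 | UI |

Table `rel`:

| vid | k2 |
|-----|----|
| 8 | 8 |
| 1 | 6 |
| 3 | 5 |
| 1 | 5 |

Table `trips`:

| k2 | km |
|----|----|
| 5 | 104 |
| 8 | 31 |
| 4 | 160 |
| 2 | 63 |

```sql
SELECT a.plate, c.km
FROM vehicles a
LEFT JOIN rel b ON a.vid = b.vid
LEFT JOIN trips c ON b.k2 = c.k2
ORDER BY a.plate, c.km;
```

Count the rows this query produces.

6

Step 1 — a LEFT JOIN b on vid → 6 row(s).
Then LEFT JOIN `trips c` on k2: each of those 6 rows is kept; rows whose b.k2 has no match in c get NULL for c's columns.
Result: 6 row(s).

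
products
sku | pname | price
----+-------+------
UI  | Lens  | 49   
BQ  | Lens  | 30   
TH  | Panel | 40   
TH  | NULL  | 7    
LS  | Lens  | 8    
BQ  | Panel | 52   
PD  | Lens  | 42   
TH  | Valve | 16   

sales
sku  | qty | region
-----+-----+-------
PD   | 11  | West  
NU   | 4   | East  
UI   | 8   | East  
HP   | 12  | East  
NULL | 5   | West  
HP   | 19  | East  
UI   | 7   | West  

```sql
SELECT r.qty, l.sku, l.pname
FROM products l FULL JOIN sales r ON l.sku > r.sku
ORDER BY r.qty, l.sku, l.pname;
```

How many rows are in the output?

26

FULL OUTER JOIN keeps every row from both sides; unmatched rows get NULL for the other side's columns.
Matching on l.sku > r.sku. A NULL in a compared column never satisfies the condition.
- sku=UI: 4 matching r row(s), so 4 row(s) emitted.
- sku=BQ: no r row matches, row kept with r columns NULL.
- sku=TH: 4 matching r row(s), so 4 row(s) emitted.
- sku=TH: 4 matching r row(s), so 4 row(s) emitted.
- sku=LS: 2 matching r row(s), so 2 row(s) emitted.
- sku=BQ: no r row matches, row kept with r columns NULL.
- sku=PD: 3 matching r row(s), so 3 row(s) emitted.
- sku=TH: 4 matching r row(s), so 4 row(s) emitted.
- plus 3 unmatched r row(s), each kept with NULL l columns.
Total: 21 matched + 5 padded = 26 rows.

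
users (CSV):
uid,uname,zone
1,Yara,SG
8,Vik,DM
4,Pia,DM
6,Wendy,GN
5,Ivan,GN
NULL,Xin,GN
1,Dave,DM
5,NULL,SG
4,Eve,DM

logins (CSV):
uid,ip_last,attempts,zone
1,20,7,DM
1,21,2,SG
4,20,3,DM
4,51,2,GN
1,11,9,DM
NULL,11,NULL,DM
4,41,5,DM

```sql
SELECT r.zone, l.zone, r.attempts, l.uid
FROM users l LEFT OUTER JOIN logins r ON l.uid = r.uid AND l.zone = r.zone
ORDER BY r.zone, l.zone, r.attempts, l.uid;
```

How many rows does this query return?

12

LEFT JOIN keeps every row from `users`; unmatched rows get NULL for `logins`'s columns.
Matching on l.uid = r.uid AND l.zone = r.zone. A NULL in a compared column never satisfies the condition.
Matched pairs: 7; unmatched l rows kept: 5.
Total: 7 matched + 5 padded = 12 rows.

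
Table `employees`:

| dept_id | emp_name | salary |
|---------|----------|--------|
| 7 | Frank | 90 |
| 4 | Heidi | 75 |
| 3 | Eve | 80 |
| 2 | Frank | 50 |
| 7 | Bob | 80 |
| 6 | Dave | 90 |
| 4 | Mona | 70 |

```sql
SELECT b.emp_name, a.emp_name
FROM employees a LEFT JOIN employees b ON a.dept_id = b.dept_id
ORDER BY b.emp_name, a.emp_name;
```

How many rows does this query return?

11

LEFT JOIN keeps every row from `employees a`; unmatched rows get NULL for `employees b`'s columns.
Matching on a.dept_id = b.dept_id.
- a[0] dept_id=7 → 2 match(es) in b → 2 row(s).
- a[1] dept_id=4 → 2 match(es) in b → 2 row(s).
- a[2] dept_id=3 → 1 match(es) in b → 1 row(s).
- a[3] dept_id=2 → 1 match(es) in b → 1 row(s).
- a[4] dept_id=7 → 2 match(es) in b → 2 row(s).
- a[5] dept_id=6 → 1 match(es) in b → 1 row(s).
- a[6] dept_id=4 → 2 match(es) in b → 2 row(s).
Total: 11 rows.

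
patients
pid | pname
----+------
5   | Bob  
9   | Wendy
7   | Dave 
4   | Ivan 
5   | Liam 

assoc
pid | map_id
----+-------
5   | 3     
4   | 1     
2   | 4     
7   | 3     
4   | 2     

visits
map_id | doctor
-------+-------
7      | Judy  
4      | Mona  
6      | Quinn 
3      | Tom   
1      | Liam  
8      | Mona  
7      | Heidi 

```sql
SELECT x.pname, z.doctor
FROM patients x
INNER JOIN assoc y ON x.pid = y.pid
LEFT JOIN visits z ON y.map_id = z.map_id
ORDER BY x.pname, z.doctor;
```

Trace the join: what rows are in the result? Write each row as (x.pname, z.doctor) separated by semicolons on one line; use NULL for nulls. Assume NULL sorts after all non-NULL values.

(Bob, Tom); (Dave, Tom); (Ivan, Liam); (Ivan, NULL); (Liam, Tom)

Joins associate left-to-right: patients INNER JOIN assoc on pid gives 5 intermediate row(s).
Then LEFT JOIN `visits z` on map_id: each of those 5 rows is kept; rows whose y.map_id has no match in z get NULL for z's columns.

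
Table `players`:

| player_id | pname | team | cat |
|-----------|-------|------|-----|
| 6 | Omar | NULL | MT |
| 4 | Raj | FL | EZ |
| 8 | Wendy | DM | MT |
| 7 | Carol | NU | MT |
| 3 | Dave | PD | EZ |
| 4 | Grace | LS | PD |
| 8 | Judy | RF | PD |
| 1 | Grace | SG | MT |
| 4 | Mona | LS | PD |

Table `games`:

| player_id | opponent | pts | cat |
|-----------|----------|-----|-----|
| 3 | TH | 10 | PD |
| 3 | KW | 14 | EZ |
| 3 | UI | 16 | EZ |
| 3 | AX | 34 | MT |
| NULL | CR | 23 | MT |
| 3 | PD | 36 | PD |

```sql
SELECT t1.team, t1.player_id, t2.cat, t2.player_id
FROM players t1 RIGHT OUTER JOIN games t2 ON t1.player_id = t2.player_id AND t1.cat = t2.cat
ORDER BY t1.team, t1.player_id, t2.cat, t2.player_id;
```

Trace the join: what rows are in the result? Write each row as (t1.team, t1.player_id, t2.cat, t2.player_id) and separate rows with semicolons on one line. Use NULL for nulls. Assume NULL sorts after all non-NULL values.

(PD, 3, EZ, 3); (PD, 3, EZ, 3); (NULL, NULL, MT, 3); (NULL, NULL, MT, NULL); (NULL, NULL, PD, 3); (NULL, NULL, PD, 3)

RIGHT JOIN keeps every row from `games`; unmatched rows get NULL for `players`'s columns.
Matching on t1.player_id = t2.player_id AND t1.cat = t2.cat. A NULL in a compared column never satisfies the condition.
Matched pairs: 2; unmatched t2 rows kept: 4.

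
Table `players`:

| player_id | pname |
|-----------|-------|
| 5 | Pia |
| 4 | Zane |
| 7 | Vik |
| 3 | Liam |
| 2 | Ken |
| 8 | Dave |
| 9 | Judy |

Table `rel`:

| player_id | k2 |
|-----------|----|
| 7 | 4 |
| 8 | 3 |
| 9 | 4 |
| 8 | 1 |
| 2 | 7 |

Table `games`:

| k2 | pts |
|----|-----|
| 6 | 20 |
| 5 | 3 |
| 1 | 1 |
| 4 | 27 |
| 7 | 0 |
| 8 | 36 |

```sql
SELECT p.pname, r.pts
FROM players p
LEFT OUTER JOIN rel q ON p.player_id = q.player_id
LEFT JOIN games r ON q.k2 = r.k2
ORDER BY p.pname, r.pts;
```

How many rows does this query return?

8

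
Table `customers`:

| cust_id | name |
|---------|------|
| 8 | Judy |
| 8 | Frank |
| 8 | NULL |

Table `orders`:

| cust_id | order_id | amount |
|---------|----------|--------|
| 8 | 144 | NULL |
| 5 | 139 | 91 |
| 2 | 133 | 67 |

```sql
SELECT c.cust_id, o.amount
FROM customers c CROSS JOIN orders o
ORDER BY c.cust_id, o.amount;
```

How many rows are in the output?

CROSS JOIN pairs every row of `customers` with every row of `orders`: 3 × 3 = 9 rows.

9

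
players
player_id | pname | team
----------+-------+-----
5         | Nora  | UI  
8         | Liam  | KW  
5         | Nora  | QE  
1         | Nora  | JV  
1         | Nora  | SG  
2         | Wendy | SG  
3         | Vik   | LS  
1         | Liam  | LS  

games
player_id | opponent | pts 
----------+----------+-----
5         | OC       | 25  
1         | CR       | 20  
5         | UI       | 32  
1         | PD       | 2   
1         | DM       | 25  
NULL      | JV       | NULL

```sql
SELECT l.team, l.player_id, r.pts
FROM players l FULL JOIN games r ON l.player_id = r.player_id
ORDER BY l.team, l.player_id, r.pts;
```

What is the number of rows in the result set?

17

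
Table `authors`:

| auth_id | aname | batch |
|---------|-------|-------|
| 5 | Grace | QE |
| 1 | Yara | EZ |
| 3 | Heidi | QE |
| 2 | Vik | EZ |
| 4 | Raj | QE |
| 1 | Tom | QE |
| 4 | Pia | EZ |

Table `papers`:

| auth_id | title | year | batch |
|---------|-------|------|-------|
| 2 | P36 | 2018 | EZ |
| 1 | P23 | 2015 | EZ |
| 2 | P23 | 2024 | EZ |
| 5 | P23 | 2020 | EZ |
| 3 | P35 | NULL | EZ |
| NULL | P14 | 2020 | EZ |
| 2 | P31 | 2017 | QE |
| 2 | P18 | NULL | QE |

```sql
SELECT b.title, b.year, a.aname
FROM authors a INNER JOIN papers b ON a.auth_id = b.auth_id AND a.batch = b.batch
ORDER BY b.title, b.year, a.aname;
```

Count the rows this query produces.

3

INNER JOIN keeps only pairs where the ON condition holds.
Matching on a.auth_id = b.auth_id AND a.batch = b.batch. A NULL in a compared column never satisfies the condition.
- a (auth_id=5, batch=QE) has no partner → excluded.
- a (auth_id=1, batch=EZ) pairs with 1 row(s) of b.
- a (auth_id=3, batch=QE) has no partner → excluded.
- a (auth_id=2, batch=EZ) pairs with 2 row(s) of b.
- a (auth_id=4, batch=QE) has no partner → excluded.
- a (auth_id=1, batch=QE) has no partner → excluded.
- a (auth_id=4, batch=EZ) has no partner → excluded.
Total: 3 rows.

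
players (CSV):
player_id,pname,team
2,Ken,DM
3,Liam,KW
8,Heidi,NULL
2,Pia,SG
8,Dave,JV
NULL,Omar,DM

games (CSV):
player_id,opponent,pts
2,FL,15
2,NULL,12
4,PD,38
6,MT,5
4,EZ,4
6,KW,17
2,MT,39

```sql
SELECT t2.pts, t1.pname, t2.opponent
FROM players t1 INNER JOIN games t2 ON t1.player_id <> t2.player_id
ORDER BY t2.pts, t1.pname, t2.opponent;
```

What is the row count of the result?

INNER JOIN keeps only pairs where the ON condition holds.
Matching on t1.player_id <> t2.player_id. A NULL in a compared column never satisfies the condition.
- player_id=2: 4 matching t2 row(s), so 4 row(s) emitted.
- player_id=3: 7 matching t2 row(s), so 7 row(s) emitted.
- player_id=8: 7 matching t2 row(s), so 7 row(s) emitted.
- player_id=2: 4 matching t2 row(s), so 4 row(s) emitted.
- player_id=8: 7 matching t2 row(s), so 7 row(s) emitted.
- player_id=NULL: no matching t2 row, dropped.
Total: 29 rows.

29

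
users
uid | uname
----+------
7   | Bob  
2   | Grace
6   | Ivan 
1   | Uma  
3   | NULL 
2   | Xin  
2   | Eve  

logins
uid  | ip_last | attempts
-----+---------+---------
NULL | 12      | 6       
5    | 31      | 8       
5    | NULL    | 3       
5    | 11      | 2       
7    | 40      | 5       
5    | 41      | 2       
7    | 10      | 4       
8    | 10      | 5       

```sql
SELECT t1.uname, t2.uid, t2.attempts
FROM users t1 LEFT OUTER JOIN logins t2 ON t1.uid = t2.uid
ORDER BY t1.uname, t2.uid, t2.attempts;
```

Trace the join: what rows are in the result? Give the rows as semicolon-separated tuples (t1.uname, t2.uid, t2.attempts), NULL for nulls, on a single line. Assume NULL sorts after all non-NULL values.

LEFT JOIN keeps every row from `users`; unmatched rows get NULL for `logins`'s columns.
Matching on t1.uid = t2.uid. A NULL in a compared column never satisfies the condition.
- t1[0] uid=7 → 2 match(es) in t2 → 2 row(s).
- t1[1] uid=2 → no match; kept with NULLs on the t2 side.
- t1[2] uid=6 → no match; kept with NULLs on the t2 side.
- t1[3] uid=1 → no match; kept with NULLs on the t2 side.
- t1[4] uid=3 → no match; kept with NULLs on the t2 side.
- t1[5] uid=2 → no match; kept with NULLs on the t2 side.
- t1[6] uid=2 → no match; kept with NULLs on the t2 side.
After projecting and ordering:
t1.uname | t2.uid | t2.attempts
Bob | 7 | 4
Bob | 7 | 5
Eve | NULL | NULL
Grace | NULL | NULL
Ivan | NULL | NULL
Uma | NULL | NULL
Xin | NULL | NULL
NULL | NULL | NULL

(Bob, 7, 4); (Bob, 7, 5); (Eve, NULL, NULL); (Grace, NULL, NULL); (Ivan, NULL, NULL); (Uma, NULL, NULL); (Xin, NULL, NULL); (NULL, NULL, NULL)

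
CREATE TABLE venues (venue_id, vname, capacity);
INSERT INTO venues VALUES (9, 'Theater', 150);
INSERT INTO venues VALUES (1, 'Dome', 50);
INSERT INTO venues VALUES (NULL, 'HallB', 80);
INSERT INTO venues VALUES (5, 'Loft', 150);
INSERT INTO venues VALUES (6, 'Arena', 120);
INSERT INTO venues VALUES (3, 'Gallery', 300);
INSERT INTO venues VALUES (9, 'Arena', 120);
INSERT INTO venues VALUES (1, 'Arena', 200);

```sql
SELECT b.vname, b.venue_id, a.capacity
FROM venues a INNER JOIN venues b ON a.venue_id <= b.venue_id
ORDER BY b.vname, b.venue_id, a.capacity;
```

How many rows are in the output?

INNER JOIN keeps only pairs where the ON condition holds.
Matching on a.venue_id <= b.venue_id. A NULL in a compared column never satisfies the condition.
- a[0] venue_id=9 → 2 match(es) in b → 2 row(s).
- a[1] venue_id=1 → 7 match(es) in b → 7 row(s).
- a[2] venue_id=NULL → no match; dropped.
- a[3] venue_id=5 → 4 match(es) in b → 4 row(s).
- a[4] venue_id=6 → 3 match(es) in b → 3 row(s).
- a[5] venue_id=3 → 5 match(es) in b → 5 row(s).
- a[6] venue_id=9 → 2 match(es) in b → 2 row(s).
- a[7] venue_id=1 → 7 match(es) in b → 7 row(s).
Total: 30 rows.

30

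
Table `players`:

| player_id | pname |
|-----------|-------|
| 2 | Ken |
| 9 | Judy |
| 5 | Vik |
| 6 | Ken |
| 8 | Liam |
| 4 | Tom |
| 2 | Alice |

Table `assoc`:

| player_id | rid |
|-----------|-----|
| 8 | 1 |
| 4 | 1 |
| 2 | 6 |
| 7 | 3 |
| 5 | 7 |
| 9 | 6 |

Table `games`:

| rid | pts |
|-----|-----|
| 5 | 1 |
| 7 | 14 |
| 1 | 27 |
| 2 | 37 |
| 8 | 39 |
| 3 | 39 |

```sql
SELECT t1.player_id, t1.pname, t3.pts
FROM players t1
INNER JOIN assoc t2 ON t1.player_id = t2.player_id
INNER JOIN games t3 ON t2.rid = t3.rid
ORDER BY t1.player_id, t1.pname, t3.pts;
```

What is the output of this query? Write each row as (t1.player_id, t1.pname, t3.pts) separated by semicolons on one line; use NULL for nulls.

Step 1 — t1 INNER JOIN t2 on player_id → 6 row(s).
Then INNER JOIN `games t3` on rid: keep only rows whose t2.rid appears in t3.

(4, Tom, 27); (5, Vik, 14); (8, Liam, 27)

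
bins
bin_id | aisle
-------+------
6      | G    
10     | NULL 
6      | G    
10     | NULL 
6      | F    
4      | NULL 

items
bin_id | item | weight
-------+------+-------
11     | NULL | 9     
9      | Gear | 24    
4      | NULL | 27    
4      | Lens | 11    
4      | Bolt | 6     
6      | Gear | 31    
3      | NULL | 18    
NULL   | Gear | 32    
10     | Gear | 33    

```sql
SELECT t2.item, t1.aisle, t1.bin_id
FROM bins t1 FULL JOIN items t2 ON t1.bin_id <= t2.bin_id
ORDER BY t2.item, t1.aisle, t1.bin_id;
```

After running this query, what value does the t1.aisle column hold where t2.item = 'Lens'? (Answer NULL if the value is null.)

NULL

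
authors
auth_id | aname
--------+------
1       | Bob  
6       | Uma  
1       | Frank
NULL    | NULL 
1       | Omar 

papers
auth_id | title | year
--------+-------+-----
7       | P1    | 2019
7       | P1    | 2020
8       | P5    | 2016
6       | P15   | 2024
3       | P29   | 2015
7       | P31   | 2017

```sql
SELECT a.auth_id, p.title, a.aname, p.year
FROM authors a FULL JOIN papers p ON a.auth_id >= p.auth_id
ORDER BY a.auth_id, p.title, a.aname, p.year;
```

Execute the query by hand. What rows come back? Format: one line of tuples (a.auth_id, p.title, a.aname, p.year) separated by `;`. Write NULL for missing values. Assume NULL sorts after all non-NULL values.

FULL OUTER JOIN keeps every row from both sides; unmatched rows get NULL for the other side's columns.
Matching on a.auth_id >= p.auth_id. A NULL in a compared column never satisfies the condition.
Matched pairs: 2; unmatched a rows kept: 4; unmatched p rows kept: 4.

(1, NULL, Bob, NULL); (1, NULL, Frank, NULL); (1, NULL, Omar, NULL); (6, P15, Uma, 2024); (6, P29, Uma, 2015); (NULL, P1, NULL, 2019); (NULL, P1, NULL, 2020); (NULL, P31, NULL, 2017); (NULL, P5, NULL, 2016); (NULL, NULL, NULL, NULL)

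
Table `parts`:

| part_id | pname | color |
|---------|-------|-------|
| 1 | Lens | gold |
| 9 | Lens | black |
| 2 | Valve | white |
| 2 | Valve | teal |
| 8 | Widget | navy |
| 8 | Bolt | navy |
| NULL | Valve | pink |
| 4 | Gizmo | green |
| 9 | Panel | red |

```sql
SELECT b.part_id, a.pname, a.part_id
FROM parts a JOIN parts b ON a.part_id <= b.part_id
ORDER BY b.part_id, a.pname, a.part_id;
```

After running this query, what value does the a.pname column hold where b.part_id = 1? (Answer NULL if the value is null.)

Lens

INNER JOIN keeps only pairs where the ON condition holds.
Matching on a.part_id <= b.part_id. A NULL in a compared column never satisfies the condition.
- a (part_id=1) pairs with 8 row(s) of b.
- a (part_id=9) pairs with 2 row(s) of b.
- a (part_id=2) pairs with 7 row(s) of b.
- a (part_id=2) pairs with 7 row(s) of b.
- a (part_id=8) pairs with 4 row(s) of b.
- a (part_id=8) pairs with 4 row(s) of b.
- a (part_id=NULL) has no partner → excluded.
- a (part_id=4) pairs with 5 row(s) of b.
- a (part_id=9) pairs with 2 row(s) of b.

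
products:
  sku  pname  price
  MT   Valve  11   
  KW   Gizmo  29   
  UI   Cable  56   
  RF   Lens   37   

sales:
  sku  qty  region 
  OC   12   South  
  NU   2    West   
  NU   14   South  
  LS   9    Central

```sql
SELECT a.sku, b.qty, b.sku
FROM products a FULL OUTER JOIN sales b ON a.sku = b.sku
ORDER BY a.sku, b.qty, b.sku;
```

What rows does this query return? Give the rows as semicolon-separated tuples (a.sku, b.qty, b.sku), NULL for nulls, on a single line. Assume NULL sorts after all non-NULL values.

(KW, NULL, NULL); (MT, NULL, NULL); (RF, NULL, NULL); (UI, NULL, NULL); (NULL, 2, NU); (NULL, 9, LS); (NULL, 12, OC); (NULL, 14, NU)

FULL OUTER JOIN keeps every row from both sides; unmatched rows get NULL for the other side's columns.
Matching on a.sku = b.sku.
- a[0] sku=MT → no match; kept with NULLs on the b side.
- a[1] sku=KW → no match; kept with NULLs on the b side.
- a[2] sku=UI → no match; kept with NULLs on the b side.
- a[3] sku=RF → no match; kept with NULLs on the b side.
- plus 4 unmatched b row(s), each kept with NULL a columns.
After projecting and ordering:
a.sku | b.qty | b.sku
KW | NULL | NULL
MT | NULL | NULL
RF | NULL | NULL
UI | NULL | NULL
NULL | 2 | NU
NULL | 9 | LS
NULL | 12 | OC
NULL | 14 | NU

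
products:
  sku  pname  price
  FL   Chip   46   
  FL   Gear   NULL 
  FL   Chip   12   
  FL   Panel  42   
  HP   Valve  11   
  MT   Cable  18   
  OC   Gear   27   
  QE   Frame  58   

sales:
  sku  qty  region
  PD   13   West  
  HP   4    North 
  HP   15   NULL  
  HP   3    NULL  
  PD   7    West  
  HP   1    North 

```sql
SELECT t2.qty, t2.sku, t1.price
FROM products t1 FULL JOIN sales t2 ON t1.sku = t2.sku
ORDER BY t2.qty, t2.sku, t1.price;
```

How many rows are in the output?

13

FULL OUTER JOIN keeps every row from both sides; unmatched rows get NULL for the other side's columns.
Matching on t1.sku = t2.sku.
- t1[0] sku=FL → no match; kept with NULLs on the t2 side.
- t1[1] sku=FL → no match; kept with NULLs on the t2 side.
- t1[2] sku=FL → no match; kept with NULLs on the t2 side.
- t1[3] sku=FL → no match; kept with NULLs on the t2 side.
- t1[4] sku=HP → 4 match(es) in t2 → 4 row(s).
- t1[5] sku=MT → no match; kept with NULLs on the t2 side.
- t1[6] sku=OC → no match; kept with NULLs on the t2 side.
- t1[7] sku=QE → no match; kept with NULLs on the t2 side.
- 2 t2 row(s) had no t1 match → kept, t1 columns NULL.
Total: 4 matched + 9 padded = 13 rows.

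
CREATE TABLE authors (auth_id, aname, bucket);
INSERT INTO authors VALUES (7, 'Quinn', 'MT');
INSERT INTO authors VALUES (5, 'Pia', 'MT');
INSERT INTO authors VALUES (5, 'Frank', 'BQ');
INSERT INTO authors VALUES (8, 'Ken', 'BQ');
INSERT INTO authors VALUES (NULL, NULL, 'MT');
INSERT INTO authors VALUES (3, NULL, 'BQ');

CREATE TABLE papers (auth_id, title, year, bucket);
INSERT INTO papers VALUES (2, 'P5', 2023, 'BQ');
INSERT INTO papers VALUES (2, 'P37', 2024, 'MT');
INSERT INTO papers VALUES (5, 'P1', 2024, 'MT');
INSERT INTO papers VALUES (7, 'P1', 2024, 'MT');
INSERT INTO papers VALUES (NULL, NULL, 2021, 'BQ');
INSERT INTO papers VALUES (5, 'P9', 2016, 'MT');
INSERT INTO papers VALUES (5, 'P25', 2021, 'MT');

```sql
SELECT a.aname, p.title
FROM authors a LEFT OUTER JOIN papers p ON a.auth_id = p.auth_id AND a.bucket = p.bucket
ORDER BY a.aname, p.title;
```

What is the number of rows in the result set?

LEFT JOIN keeps every row from `authors`; unmatched rows get NULL for `papers`'s columns.
Matching on a.auth_id = p.auth_id AND a.bucket = p.bucket. A NULL in a compared column never satisfies the condition.
- a (auth_id=7, bucket=MT) pairs with 1 row(s) of p.
- a (auth_id=5, bucket=MT) pairs with 3 row(s) of p.
- a (auth_id=5, bucket=BQ) has no partner → padded with NULL.
- a (auth_id=8, bucket=BQ) has no partner → padded with NULL.
- a (auth_id=NULL, bucket=MT) has no partner → padded with NULL.
- a (auth_id=3, bucket=BQ) has no partner → padded with NULL.
Total: 4 matched + 4 padded = 8 rows.

8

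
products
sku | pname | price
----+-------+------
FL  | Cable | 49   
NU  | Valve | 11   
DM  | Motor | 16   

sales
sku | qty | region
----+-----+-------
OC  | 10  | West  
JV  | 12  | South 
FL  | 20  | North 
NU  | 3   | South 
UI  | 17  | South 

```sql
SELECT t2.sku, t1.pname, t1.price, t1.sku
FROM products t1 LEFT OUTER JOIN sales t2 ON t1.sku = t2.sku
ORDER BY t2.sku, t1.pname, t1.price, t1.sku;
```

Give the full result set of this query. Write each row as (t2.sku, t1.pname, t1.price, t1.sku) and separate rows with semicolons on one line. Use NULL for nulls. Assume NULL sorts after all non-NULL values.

(FL, Cable, 49, FL); (NU, Valve, 11, NU); (NULL, Motor, 16, DM)

LEFT JOIN keeps every row from `products`; unmatched rows get NULL for `sales`'s columns.
Matching on t1.sku = t2.sku.
- sku=FL: 1 matching t2 row(s), so 1 row(s) emitted.
- sku=NU: 1 matching t2 row(s), so 1 row(s) emitted.
- sku=DM: no t2 row matches, row kept with t2 columns NULL.
After projecting and ordering:
t2.sku | t1.pname | t1.price | t1.sku
FL | Cable | 49 | FL
NU | Valve | 11 | NU
NULL | Motor | 16 | DM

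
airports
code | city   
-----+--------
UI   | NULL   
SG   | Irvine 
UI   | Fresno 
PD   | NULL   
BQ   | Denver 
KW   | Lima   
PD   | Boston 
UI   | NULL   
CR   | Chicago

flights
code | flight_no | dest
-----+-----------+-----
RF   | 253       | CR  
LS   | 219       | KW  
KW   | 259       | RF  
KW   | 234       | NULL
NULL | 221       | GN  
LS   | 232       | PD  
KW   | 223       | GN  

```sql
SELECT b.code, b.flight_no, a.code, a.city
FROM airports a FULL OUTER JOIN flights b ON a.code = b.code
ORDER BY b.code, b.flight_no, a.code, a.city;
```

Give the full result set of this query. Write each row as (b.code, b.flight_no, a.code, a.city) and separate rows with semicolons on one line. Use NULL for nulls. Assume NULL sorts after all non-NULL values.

(KW, 223, KW, Lima); (KW, 234, KW, Lima); (KW, 259, KW, Lima); (LS, 219, NULL, NULL); (LS, 232, NULL, NULL); (RF, 253, NULL, NULL); (NULL, 221, NULL, NULL); (NULL, NULL, BQ, Denver); (NULL, NULL, CR, Chicago); (NULL, NULL, PD, Boston); (NULL, NULL, PD, NULL); (NULL, NULL, SG, Irvine); (NULL, NULL, UI, Fresno); (NULL, NULL, UI, NULL); (NULL, NULL, UI, NULL)

FULL OUTER JOIN keeps every row from both sides; unmatched rows get NULL for the other side's columns.
Matching on a.code = b.code. A NULL in a compared column never satisfies the condition.
- a (code=UI) has no partner → padded with NULL.
- a (code=SG) has no partner → padded with NULL.
- a (code=UI) has no partner → padded with NULL.
- a (code=PD) has no partner → padded with NULL.
- a (code=BQ) has no partner → padded with NULL.
- a (code=KW) pairs with 3 row(s) of b.
- a (code=PD) has no partner → padded with NULL.
- a (code=UI) has no partner → padded with NULL.
- a (code=CR) has no partner → padded with NULL.
- plus 4 unmatched b row(s), each kept with NULL a columns.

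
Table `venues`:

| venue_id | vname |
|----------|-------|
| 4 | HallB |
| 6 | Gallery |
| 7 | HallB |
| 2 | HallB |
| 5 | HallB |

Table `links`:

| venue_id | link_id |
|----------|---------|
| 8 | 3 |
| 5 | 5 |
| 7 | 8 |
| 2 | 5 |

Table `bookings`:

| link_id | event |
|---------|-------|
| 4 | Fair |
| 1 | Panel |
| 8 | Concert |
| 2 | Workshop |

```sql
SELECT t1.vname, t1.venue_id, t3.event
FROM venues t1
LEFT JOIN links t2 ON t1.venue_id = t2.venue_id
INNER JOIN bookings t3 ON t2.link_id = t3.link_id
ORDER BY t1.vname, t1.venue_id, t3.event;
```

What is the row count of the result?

Joins associate left-to-right: venues LEFT JOIN links on venue_id gives 5 intermediate row(s).
Then INNER JOIN `bookings t3` on link_id: keep only rows whose t2.link_id appears in t3.
Result: 1 row(s).

1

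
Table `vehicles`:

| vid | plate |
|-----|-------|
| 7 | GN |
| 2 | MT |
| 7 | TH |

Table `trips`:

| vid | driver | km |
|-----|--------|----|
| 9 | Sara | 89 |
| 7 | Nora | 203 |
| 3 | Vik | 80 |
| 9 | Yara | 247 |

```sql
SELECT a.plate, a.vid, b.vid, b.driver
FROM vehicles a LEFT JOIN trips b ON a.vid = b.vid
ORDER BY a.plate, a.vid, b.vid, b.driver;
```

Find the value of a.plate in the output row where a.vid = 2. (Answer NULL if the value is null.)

LEFT JOIN keeps every row from `vehicles`; unmatched rows get NULL for `trips`'s columns.
Matching on a.vid = b.vid.
- vid=7: 1 matching b row(s), so 1 row(s) emitted.
- vid=2: no b row matches, row kept with b columns NULL.
- vid=7: 1 matching b row(s), so 1 row(s) emitted.

MT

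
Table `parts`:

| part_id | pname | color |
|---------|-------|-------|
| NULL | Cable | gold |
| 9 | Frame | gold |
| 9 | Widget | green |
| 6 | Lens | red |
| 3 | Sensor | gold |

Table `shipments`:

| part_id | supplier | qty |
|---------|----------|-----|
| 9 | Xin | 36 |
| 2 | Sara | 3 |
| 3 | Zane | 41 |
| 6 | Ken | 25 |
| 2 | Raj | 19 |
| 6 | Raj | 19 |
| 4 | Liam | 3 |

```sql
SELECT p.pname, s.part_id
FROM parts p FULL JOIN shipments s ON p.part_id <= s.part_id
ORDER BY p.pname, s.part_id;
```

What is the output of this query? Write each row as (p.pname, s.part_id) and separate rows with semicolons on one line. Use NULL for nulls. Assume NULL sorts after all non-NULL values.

FULL OUTER JOIN keeps every row from both sides; unmatched rows get NULL for the other side's columns.
Matching on p.part_id <= s.part_id. A NULL in a compared column never satisfies the condition.
- p[0] part_id=NULL → no match; kept with NULLs on the s side.
- p[1] part_id=9 → 1 match(es) in s → 1 row(s).
- p[2] part_id=9 → 1 match(es) in s → 1 row(s).
- p[3] part_id=6 → 3 match(es) in s → 3 row(s).
- p[4] part_id=3 → 5 match(es) in s → 5 row(s).
- 2 s row(s) had no p match → kept, p columns NULL.

(Cable, NULL); (Frame, 9); (Lens, 6); (Lens, 6); (Lens, 9); (Sensor, 3); (Sensor, 4); (Sensor, 6); (Sensor, 6); (Sensor, 9); (Widget, 9); (NULL, 2); (NULL, 2)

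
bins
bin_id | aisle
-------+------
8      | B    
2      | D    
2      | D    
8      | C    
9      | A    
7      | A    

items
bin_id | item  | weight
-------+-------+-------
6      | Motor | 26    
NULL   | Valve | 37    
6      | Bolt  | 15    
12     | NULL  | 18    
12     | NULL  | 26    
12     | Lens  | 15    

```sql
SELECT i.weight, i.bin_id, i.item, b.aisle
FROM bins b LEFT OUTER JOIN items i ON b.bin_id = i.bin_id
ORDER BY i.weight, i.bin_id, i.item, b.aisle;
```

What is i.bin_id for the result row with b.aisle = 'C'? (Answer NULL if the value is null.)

NULL

LEFT JOIN keeps every row from `bins`; unmatched rows get NULL for `items`'s columns.
Matching on b.bin_id = i.bin_id. A NULL in a compared column never satisfies the condition.
Matched pairs: 0; unmatched b rows kept: 6.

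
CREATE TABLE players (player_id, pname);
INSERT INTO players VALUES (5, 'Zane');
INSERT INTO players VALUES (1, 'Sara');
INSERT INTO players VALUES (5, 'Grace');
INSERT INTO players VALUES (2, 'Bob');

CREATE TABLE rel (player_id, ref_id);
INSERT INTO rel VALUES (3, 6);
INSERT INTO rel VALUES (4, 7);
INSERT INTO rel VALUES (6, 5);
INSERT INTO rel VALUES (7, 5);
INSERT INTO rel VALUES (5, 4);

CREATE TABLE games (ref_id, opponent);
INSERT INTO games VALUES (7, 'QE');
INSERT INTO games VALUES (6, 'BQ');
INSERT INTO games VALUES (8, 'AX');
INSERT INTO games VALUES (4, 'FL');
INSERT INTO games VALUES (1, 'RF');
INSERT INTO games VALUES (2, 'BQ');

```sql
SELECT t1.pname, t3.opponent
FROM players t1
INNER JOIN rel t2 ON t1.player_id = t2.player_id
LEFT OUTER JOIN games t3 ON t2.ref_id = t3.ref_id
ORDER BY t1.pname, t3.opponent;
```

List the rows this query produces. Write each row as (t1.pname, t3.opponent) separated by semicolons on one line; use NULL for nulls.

(Grace, FL); (Zane, FL)

Step 1 — t1 INNER JOIN t2 on player_id → 2 row(s).
Then LEFT JOIN `games t3` on ref_id: each of those 2 rows is kept; rows whose t2.ref_id has no match in t3 get NULL for t3's columns.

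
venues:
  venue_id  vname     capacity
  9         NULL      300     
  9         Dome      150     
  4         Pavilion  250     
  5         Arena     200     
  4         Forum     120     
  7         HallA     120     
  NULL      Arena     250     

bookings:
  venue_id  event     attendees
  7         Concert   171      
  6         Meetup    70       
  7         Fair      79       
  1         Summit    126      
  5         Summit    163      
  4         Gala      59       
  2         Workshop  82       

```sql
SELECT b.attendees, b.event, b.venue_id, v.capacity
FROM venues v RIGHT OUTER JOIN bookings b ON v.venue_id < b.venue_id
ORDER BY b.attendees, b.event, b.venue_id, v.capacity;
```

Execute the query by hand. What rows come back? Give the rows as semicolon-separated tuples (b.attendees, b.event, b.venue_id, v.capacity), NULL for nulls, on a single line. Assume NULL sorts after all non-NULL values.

RIGHT JOIN keeps every row from `bookings`; unmatched rows get NULL for `venues`'s columns.
Matching on v.venue_id < b.venue_id. A NULL in a compared column never satisfies the condition.
Matched pairs: 11; unmatched b rows kept: 3.

(59, Gala, 4, NULL); (70, Meetup, 6, 120); (70, Meetup, 6, 200); (70, Meetup, 6, 250); (79, Fair, 7, 120); (79, Fair, 7, 200); (79, Fair, 7, 250); (82, Workshop, 2, NULL); (126, Summit, 1, NULL); (163, Summit, 5, 120); (163, Summit, 5, 250); (171, Concert, 7, 120); (171, Concert, 7, 200); (171, Concert, 7, 250)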